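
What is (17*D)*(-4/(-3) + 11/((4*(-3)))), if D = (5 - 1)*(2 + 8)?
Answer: 850/3 ≈ 283.33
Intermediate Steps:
D = 40 (D = 4*10 = 40)
(17*D)*(-4/(-3) + 11/((4*(-3)))) = (17*40)*(-4/(-3) + 11/((4*(-3)))) = 680*(-4*(-⅓) + 11/(-12)) = 680*(4/3 + 11*(-1/12)) = 680*(4/3 - 11/12) = 680*(5/12) = 850/3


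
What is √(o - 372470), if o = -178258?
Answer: 6*I*√15298 ≈ 742.11*I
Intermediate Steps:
√(o - 372470) = √(-178258 - 372470) = √(-550728) = 6*I*√15298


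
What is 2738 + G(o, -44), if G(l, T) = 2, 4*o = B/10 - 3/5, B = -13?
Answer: 2740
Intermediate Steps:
o = -19/40 (o = (-13/10 - 3/5)/4 = (-13*⅒ - 3*⅕)/4 = (-13/10 - ⅗)/4 = (¼)*(-19/10) = -19/40 ≈ -0.47500)
2738 + G(o, -44) = 2738 + 2 = 2740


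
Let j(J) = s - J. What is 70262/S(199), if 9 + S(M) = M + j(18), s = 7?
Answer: 70262/179 ≈ 392.52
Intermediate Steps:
j(J) = 7 - J
S(M) = -20 + M (S(M) = -9 + (M + (7 - 1*18)) = -9 + (M + (7 - 18)) = -9 + (M - 11) = -9 + (-11 + M) = -20 + M)
70262/S(199) = 70262/(-20 + 199) = 70262/179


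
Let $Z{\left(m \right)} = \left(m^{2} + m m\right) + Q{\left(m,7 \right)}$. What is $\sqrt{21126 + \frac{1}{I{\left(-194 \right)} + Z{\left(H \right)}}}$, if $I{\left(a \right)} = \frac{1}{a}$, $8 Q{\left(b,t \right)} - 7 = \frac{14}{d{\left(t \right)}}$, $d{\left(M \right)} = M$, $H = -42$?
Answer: $\frac{\sqrt{158443175326319806}}{2738597} \approx 145.35$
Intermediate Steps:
$Q{\left(b,t \right)} = \frac{7}{8} + \frac{7}{4 t}$ ($Q{\left(b,t \right)} = \frac{7}{8} + \frac{14 \frac{1}{t}}{8} = \frac{7}{8} + \frac{7}{4 t}$)
$Z{\left(m \right)} = \frac{9}{8} + 2 m^{2}$ ($Z{\left(m \right)} = \left(m^{2} + m m\right) + \frac{7 \left(2 + 7\right)}{8 \cdot 7} = \left(m^{2} + m^{2}\right) + \frac{7}{8} \cdot \frac{1}{7} \cdot 9 = 2 m^{2} + \frac{9}{8} = \frac{9}{8} + 2 m^{2}$)
$\sqrt{21126 + \frac{1}{I{\left(-194 \right)} + Z{\left(H \right)}}} = \sqrt{21126 + \frac{1}{\frac{1}{-194} + \left(\frac{9}{8} + 2 \left(-42\right)^{2}\right)}} = \sqrt{21126 + \frac{1}{- \frac{1}{194} + \left(\frac{9}{8} + 2 \cdot 1764\right)}} = \sqrt{21126 + \frac{1}{- \frac{1}{194} + \left(\frac{9}{8} + 3528\right)}} = \sqrt{21126 + \frac{1}{- \frac{1}{194} + \frac{28233}{8}}} = \sqrt{21126 + \frac{1}{\frac{2738597}{776}}} = \sqrt{21126 + \frac{776}{2738597}} = \sqrt{\frac{57855600998}{2738597}} = \frac{\sqrt{158443175326319806}}{2738597}$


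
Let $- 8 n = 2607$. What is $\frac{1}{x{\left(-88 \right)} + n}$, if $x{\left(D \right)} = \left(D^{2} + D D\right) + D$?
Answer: $\frac{8}{120593} \approx 6.6339 \cdot 10^{-5}$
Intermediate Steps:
$n = - \frac{2607}{8}$ ($n = \left(- \frac{1}{8}\right) 2607 = - \frac{2607}{8} \approx -325.88$)
$x{\left(D \right)} = D + 2 D^{2}$ ($x{\left(D \right)} = \left(D^{2} + D^{2}\right) + D = 2 D^{2} + D = D + 2 D^{2}$)
$\frac{1}{x{\left(-88 \right)} + n} = \frac{1}{- 88 \left(1 + 2 \left(-88\right)\right) - \frac{2607}{8}} = \frac{1}{- 88 \left(1 - 176\right) - \frac{2607}{8}} = \frac{1}{\left(-88\right) \left(-175\right) - \frac{2607}{8}} = \frac{1}{15400 - \frac{2607}{8}} = \frac{1}{\frac{120593}{8}} = \frac{8}{120593}$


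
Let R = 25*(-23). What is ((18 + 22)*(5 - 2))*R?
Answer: -69000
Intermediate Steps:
R = -575
((18 + 22)*(5 - 2))*R = ((18 + 22)*(5 - 2))*(-575) = (40*3)*(-575) = 120*(-575) = -69000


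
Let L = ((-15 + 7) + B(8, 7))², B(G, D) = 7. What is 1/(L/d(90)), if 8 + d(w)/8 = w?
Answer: 656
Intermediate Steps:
d(w) = -64 + 8*w
L = 1 (L = ((-15 + 7) + 7)² = (-8 + 7)² = (-1)² = 1)
1/(L/d(90)) = 1/(1/(-64 + 8*90)) = 1/(1/(-64 + 720)) = 1/(1/656) = 656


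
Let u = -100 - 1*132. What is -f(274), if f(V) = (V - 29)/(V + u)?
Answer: -35/6 ≈ -5.8333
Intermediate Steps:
u = -232 (u = -100 - 132 = -232)
f(V) = (-29 + V)/(-232 + V) (f(V) = (V - 29)/(V - 232) = (-29 + V)/(-232 + V))
-f(274) = -(-29 + 274)/(-232 + 274) = -245/42 = -1*35/6 = -35/6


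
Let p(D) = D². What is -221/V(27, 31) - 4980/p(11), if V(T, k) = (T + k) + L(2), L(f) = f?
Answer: -325541/7260 ≈ -44.840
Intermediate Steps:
V(T, k) = 2 + T + k (V(T, k) = (T + k) + 2 = 2 + T + k)
-221/V(27, 31) - 4980/p(11) = -221/(2 + 27 + 31) - 4980/(11²) = -221/60 - 4980/121 = -325541/7260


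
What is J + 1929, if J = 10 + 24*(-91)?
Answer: -245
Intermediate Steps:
J = -2174 (J = 10 - 2184 = -2174)
J + 1929 = -2174 + 1929 = -245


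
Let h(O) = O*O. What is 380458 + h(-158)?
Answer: 405422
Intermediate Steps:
h(O) = O²
380458 + h(-158) = 380458 + (-158)² = 380458 + 24964 = 405422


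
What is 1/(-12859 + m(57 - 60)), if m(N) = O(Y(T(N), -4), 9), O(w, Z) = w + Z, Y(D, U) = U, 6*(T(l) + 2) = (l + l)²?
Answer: -1/12854 ≈ -7.7797e-5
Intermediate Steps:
T(l) = -2 + 2*l²/3 (T(l) = -2 + (l + l)²/6 = -2 + (2*l)²/6 = -2 + (4*l²)/6 = -2 + 2*l²/3)
O(w, Z) = Z + w
m(N) = 5 (m(N) = 9 - 4 = 5)
1/(-12859 + m(57 - 60)) = 1/(-12859 + 5) = 1/(-12854) = -1/12854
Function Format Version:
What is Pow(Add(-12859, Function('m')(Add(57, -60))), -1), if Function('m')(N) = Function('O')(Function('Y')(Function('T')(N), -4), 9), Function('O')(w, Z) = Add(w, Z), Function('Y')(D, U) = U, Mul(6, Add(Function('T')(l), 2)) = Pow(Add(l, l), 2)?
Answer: Rational(-1, 12854) ≈ -7.7797e-5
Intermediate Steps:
Function('T')(l) = Add(-2, Mul(Rational(2, 3), Pow(l, 2))) (Function('T')(l) = Add(-2, Mul(Rational(1, 6), Pow(Add(l, l), 2))) = Add(-2, Mul(Rational(1, 6), Pow(Mul(2, l), 2))) = Add(-2, Mul(Rational(1, 6), Mul(4, Pow(l, 2)))) = Add(-2, Mul(Rational(2, 3), Pow(l, 2))))
Function('O')(w, Z) = Add(Z, w)
Function('m')(N) = 5 (Function('m')(N) = Add(9, -4) = 5)
Pow(Add(-12859, Function('m')(Add(57, -60))), -1) = Pow(Add(-12859, 5), -1) = Pow(-12854, -1) = Rational(-1, 12854)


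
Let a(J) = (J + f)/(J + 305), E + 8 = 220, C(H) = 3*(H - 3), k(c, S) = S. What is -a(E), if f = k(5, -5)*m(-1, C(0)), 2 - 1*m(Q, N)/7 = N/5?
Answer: -79/517 ≈ -0.15280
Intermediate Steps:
C(H) = -9 + 3*H (C(H) = 3*(-3 + H) = -9 + 3*H)
m(Q, N) = 14 - 7*N/5
E = 212 (E = -8 + 220 = 212)
f = -133 (f = -5*(14 - 7*(-9 + 3*0)/5) = -5*(14 - 7*(-9 + 0)/5) = -5*(14 - 7/5*(-9)) = -5*(14 + 63/5) = -5*133/5 = -133)
a(J) = (-133 + J)/(305 + J) (a(J) = (J - 133)/(J + 305) = (-133 + J)/(305 + J))
-a(E) = -(-133 + 212)/(305 + 212) = -79/517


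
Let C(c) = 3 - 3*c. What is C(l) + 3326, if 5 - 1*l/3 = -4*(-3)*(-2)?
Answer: 3068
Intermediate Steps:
l = 87 (l = 15 - 3*(-4*(-3))*(-2) = 15 - 36*(-2) = 15 - 3*(-24) = 15 + 72 = 87)
C(l) + 3326 = (3 - 3*87) + 3326 = (3 - 261) + 3326 = -258 + 3326 = 3068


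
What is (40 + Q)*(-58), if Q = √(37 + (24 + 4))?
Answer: -2320 - 58*√65 ≈ -2787.6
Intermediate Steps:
Q = √65 (Q = √(37 + 28) = √65 ≈ 8.0623)
(40 + Q)*(-58) = (40 + √65)*(-58) = -2320 - 58*√65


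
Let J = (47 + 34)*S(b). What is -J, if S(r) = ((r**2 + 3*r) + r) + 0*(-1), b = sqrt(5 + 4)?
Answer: -1701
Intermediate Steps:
b = 3 (b = sqrt(9) = 3)
S(r) = r**2 + 4*r (S(r) = (r**2 + 4*r) + 0 = r**2 + 4*r)
J = 1701 (J = (47 + 34)*(3*(4 + 3)) = 81*(3*7) = 81*21 = 1701)
-J = -1*1701 = -1701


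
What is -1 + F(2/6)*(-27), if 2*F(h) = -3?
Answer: 79/2 ≈ 39.500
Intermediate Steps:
F(h) = -3/2 (F(h) = (½)*(-3) = -3/2)
-1 + F(2/6)*(-27) = -1 - 3/2*(-27) = -1 + 81/2 = 79/2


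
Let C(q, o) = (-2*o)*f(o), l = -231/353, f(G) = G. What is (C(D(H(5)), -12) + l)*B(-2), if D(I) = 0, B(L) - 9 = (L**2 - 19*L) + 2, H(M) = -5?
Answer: -5400435/353 ≈ -15299.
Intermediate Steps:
B(L) = 11 + L**2 - 19*L (B(L) = 9 + ((L**2 - 19*L) + 2) = 9 + (2 + L**2 - 19*L) = 11 + L**2 - 19*L)
l = -231/353 (l = -231*1/353 = -231/353 ≈ -0.65439)
C(q, o) = -2*o**2 (C(q, o) = (-2*o)*o = -2*o**2)
(C(D(H(5)), -12) + l)*B(-2) = (-2*(-12)**2 - 231/353)*(11 + (-2)**2 - 19*(-2)) = (-2*144 - 231/353)*(11 + 4 + 38) = (-288 - 231/353)*53 = -101895/353*53 = -5400435/353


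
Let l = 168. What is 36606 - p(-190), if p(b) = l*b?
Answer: 68526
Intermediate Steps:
p(b) = 168*b
36606 - p(-190) = 36606 - 168*(-190) = 36606 - 1*(-31920) = 36606 + 31920 = 68526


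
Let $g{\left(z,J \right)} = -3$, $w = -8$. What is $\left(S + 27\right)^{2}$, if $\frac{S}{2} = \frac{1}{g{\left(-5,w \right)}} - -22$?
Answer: $\frac{44521}{9} \approx 4946.8$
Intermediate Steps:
$S = \frac{130}{3}$ ($S = 2 \left(\frac{1}{-3} - -22\right) = 2 \left(- \frac{1}{3} + 22\right) = 2 \cdot \frac{65}{3} = \frac{130}{3} \approx 43.333$)
$\left(S + 27\right)^{2} = \left(\frac{130}{3} + 27\right)^{2} = \left(\frac{211}{3}\right)^{2} = \frac{44521}{9}$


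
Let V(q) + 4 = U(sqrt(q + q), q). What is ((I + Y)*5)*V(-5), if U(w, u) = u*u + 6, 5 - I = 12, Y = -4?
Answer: -1485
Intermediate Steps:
I = -7 (I = 5 - 1*12 = 5 - 12 = -7)
U(w, u) = 6 + u**2 (U(w, u) = u**2 + 6 = 6 + u**2)
V(q) = 2 + q**2 (V(q) = -4 + (6 + q**2) = 2 + q**2)
((I + Y)*5)*V(-5) = ((-7 - 4)*5)*(2 + (-5)**2) = (-11*5)*(2 + 25) = -55*27 = -1485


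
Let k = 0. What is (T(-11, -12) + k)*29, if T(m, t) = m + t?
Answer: -667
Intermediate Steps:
(T(-11, -12) + k)*29 = ((-11 - 12) + 0)*29 = (-23 + 0)*29 = -23*29 = -667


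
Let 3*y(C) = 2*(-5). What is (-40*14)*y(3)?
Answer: 5600/3 ≈ 1866.7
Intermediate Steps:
y(C) = -10/3 (y(C) = (2*(-5))/3 = (⅓)*(-10) = -10/3)
(-40*14)*y(3) = -40*14*(-10/3) = -560*(-10/3) = 5600/3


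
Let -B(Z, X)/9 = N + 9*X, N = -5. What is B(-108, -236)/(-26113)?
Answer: -19161/26113 ≈ -0.73377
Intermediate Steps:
B(Z, X) = 45 - 81*X (B(Z, X) = -9*(-5 + 9*X) = 45 - 81*X)
B(-108, -236)/(-26113) = (45 - 81*(-236))/(-26113) = (45 + 19116)*(-1/26113) = 19161*(-1/26113) = -19161/26113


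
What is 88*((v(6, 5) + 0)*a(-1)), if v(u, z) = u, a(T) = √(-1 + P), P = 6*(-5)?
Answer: 528*I*√31 ≈ 2939.8*I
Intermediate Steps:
P = -30
a(T) = I*√31 (a(T) = √(-1 - 30) = √(-31) = I*√31)
88*((v(6, 5) + 0)*a(-1)) = 88*((6 + 0)*(I*√31)) = 88*(6*(I*√31)) = 88*(6*I*√31) = 528*I*√31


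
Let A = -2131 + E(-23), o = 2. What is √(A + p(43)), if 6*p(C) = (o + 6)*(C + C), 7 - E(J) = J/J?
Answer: I*√18093/3 ≈ 44.837*I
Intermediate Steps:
E(J) = 6 (E(J) = 7 - J/J = 7 - 1*1 = 7 - 1 = 6)
p(C) = 8*C/3 (p(C) = ((2 + 6)*(C + C))/6 = (8*(2*C))/6 = (16*C)/6 = 8*C/3)
A = -2125 (A = -2131 + 6 = -2125)
√(A + p(43)) = √(-2125 + (8/3)*43) = √(-2125 + 344/3) = √(-6031/3) = I*√18093/3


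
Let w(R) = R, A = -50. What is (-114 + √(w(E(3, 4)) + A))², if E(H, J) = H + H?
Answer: 12952 - 456*I*√11 ≈ 12952.0 - 1512.4*I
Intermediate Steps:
E(H, J) = 2*H
(-114 + √(w(E(3, 4)) + A))² = (-114 + √(2*3 - 50))² = (-114 + √(6 - 50))² = (-114 + √(-44))² = (-114 + 2*I*√11)²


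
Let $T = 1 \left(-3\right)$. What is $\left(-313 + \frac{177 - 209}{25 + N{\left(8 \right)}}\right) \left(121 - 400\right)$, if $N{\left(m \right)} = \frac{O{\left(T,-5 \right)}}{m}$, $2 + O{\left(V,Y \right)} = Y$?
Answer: $\frac{16925535}{193} \approx 87697.0$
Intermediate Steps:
$T = -3$
$O{\left(V,Y \right)} = -2 + Y$
$N{\left(m \right)} = - \frac{7}{m}$ ($N{\left(m \right)} = \frac{-2 - 5}{m} = - \frac{7}{m}$)
$\left(-313 + \frac{177 - 209}{25 + N{\left(8 \right)}}\right) \left(121 - 400\right) = \left(-313 + \frac{177 - 209}{25 - \frac{7}{8}}\right) \left(121 - 400\right) = \left(-313 - \frac{32}{25 - \frac{7}{8}}\right) \left(-279\right) = \left(-313 - \frac{32}{\frac{193}{8}}\right) \left(-279\right) = \left(-313 - \frac{256}{193}\right) \left(-279\right) = \left(- \frac{60665}{193}\right) \left(-279\right) = \frac{16925535}{193}$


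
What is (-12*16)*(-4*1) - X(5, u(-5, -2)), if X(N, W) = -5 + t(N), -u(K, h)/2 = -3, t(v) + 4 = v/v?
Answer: 776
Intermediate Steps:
t(v) = -3 (t(v) = -4 + v/v = -4 + 1 = -3)
u(K, h) = 6 (u(K, h) = -2*(-3) = 6)
X(N, W) = -8 (X(N, W) = -5 - 3 = -8)
(-12*16)*(-4*1) - X(5, u(-5, -2)) = (-12*16)*(-4*1) - 1*(-8) = -192*(-4) + 8 = 768 + 8 = 776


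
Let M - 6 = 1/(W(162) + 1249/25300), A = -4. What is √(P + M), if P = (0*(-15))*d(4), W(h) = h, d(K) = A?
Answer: √100956297116506/4099849 ≈ 2.4507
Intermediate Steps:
d(K) = -4
P = 0 (P = (0*(-15))*(-4) = 0*(-4) = 0)
M = 24624394/4099849 (M = 6 + 1/(162 + 1249/25300) = 6 + 1/(4099849/25300) = 6 + 25300/4099849 = 24624394/4099849 ≈ 6.0062)
√(P + M) = √(0 + 24624394/4099849) = √(24624394/4099849) = √100956297116506/4099849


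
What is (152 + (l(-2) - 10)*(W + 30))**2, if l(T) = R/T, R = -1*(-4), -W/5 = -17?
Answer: 1507984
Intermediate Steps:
W = 85 (W = -5*(-17) = 85)
R = 4
l(T) = 4/T
(152 + (l(-2) - 10)*(W + 30))**2 = (152 + (4/(-2) - 10)*(85 + 30))**2 = (152 + (4*(-1/2) - 10)*115)**2 = (152 + (-2 - 10)*115)**2 = (152 - 12*115)**2 = (152 - 1380)**2 = (-1228)**2 = 1507984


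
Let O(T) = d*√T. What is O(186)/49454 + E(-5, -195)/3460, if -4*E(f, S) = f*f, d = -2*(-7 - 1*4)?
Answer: -5/2768 + 11*√186/24727 ≈ 0.0042607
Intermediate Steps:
d = 22 (d = -2*(-7 - 4) = -2*(-11) = 22)
E(f, S) = -f²/4 (E(f, S) = -f*f/4 = -f²/4)
O(T) = 22*√T
O(186)/49454 + E(-5, -195)/3460 = (22*√186)/49454 - ¼*(-5)²/3460 = (22*√186)*(1/49454) - ¼*25*(1/3460) = 11*√186/24727 - 25/4*1/3460 = 11*√186/24727 - 5/2768 = -5/2768 + 11*√186/24727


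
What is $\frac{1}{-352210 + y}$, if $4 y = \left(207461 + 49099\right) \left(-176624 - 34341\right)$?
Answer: $- \frac{1}{13531647310} \approx -7.3901 \cdot 10^{-11}$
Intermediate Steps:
$y = -13531295100$ ($y = \frac{\left(207461 + 49099\right) \left(-176624 - 34341\right)}{4} = \frac{256560 \left(-210965\right)}{4} = \frac{1}{4} \left(-54125180400\right) = -13531295100$)
$\frac{1}{-352210 + y} = \frac{1}{-352210 - 13531295100} = \frac{1}{-13531647310} = - \frac{1}{13531647310}$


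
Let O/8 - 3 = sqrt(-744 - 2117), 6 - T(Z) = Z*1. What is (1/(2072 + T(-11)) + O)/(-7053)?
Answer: -50137/14733717 - 8*I*sqrt(2861)/7053 ≈ -0.0034029 - 0.06067*I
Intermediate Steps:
T(Z) = 6 - Z
O = 24 + 8*I*sqrt(2861) (O = 24 + 8*sqrt(-744 - 2117) = 24 + 8*sqrt(-2861) = 24 + 8*(I*sqrt(2861)) = 24 + 8*I*sqrt(2861) ≈ 24.0 + 427.91*I)
(1/(2072 + T(-11)) + O)/(-7053) = (1/(2072 + (6 - 1*(-11))) + (24 + 8*I*sqrt(2861)))/(-7053) = (1/(2072 + (6 + 11)) + (24 + 8*I*sqrt(2861)))*(-1/7053) = (1/(2072 + 17) + (24 + 8*I*sqrt(2861)))*(-1/7053) = (1/2089 + (24 + 8*I*sqrt(2861)))*(-1/7053) = (50137/2089 + 8*I*sqrt(2861))*(-1/7053) = -50137/14733717 - 8*I*sqrt(2861)/7053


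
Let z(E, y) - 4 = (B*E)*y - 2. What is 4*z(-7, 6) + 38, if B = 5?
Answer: -794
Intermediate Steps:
z(E, y) = 2 + 5*E*y (z(E, y) = 4 + ((5*E)*y - 2) = 4 + (5*E*y - 2) = 4 + (-2 + 5*E*y) = 2 + 5*E*y)
4*z(-7, 6) + 38 = 4*(2 + 5*(-7)*6) + 38 = 4*(2 - 210) + 38 = 4*(-208) + 38 = -832 + 38 = -794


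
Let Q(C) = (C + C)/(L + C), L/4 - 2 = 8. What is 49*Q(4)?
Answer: 98/11 ≈ 8.9091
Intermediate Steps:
L = 40 (L = 8 + 4*8 = 8 + 32 = 40)
Q(C) = 2*C/(40 + C) (Q(C) = (C + C)/(40 + C) = (2*C)/(40 + C) = 2*C/(40 + C))
49*Q(4) = 49*(2*4/(40 + 4)) = 49*(2*4/44) = 49*(2*4*(1/44)) = 49*(2/11) = 98/11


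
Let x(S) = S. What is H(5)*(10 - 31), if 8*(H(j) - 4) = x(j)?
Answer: -777/8 ≈ -97.125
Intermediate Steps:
H(j) = 4 + j/8
H(5)*(10 - 31) = (4 + (1/8)*5)*(10 - 31) = (4 + 5/8)*(-21) = (37/8)*(-21) = -777/8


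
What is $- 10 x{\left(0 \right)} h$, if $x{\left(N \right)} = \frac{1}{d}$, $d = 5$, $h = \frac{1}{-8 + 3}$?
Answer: $\frac{2}{5} \approx 0.4$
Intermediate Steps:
$h = - \frac{1}{5}$ ($h = \frac{1}{-5} = - \frac{1}{5} \approx -0.2$)
$x{\left(N \right)} = \frac{1}{5}$
$- 10 x{\left(0 \right)} h = \left(-10\right) \frac{1}{5} \left(- \frac{1}{5}\right) = \left(-2\right) \left(- \frac{1}{5}\right) = \frac{2}{5}$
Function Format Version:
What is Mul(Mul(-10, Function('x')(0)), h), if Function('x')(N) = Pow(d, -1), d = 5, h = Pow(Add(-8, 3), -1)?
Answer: Rational(2, 5) ≈ 0.40000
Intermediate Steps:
h = Rational(-1, 5) (h = Pow(-5, -1) = Rational(-1, 5) ≈ -0.20000)
Function('x')(N) = Rational(1, 5) (Function('x')(N) = Pow(5, -1) = Rational(1, 5))
Mul(Mul(-10, Function('x')(0)), h) = Mul(Mul(-10, Rational(1, 5)), Rational(-1, 5)) = Mul(-2, Rational(-1, 5)) = Rational(2, 5)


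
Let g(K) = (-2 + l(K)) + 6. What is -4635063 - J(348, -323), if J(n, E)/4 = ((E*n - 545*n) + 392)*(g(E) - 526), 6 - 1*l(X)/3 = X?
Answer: 556474857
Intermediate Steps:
l(X) = 18 - 3*X
g(K) = 22 - 3*K (g(K) = (-2 + (18 - 3*K)) + 6 = (16 - 3*K) + 6 = 22 - 3*K)
J(n, E) = 4*(-504 - 3*E)*(392 - 545*n + E*n) (J(n, E) = 4*(((E*n - 545*n) + 392)*((22 - 3*E) - 526)) = 4*(((-545*n + E*n) + 392)*(-504 - 3*E)) = 4*((392 - 545*n + E*n)*(-504 - 3*E)) = 4*((-504 - 3*E)*(392 - 545*n + E*n)) = 4*(-504 - 3*E)*(392 - 545*n + E*n))
-4635063 - J(348, -323) = -4635063 - (-790272 - 4704*(-323) + 1098720*348 - 12*348*(-323)**2 + 4524*(-323)*348) = -4635063 - (-790272 + 1519392 + 382354560 - 12*348*104329 - 508515696) = -4635063 - (-790272 + 1519392 + 382354560 - 435677904 - 508515696) = -4635063 - 1*(-561109920) = -4635063 + 561109920 = 556474857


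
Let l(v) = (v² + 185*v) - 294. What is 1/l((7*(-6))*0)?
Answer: -1/294 ≈ -0.0034014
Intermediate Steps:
l(v) = -294 + v² + 185*v
1/l((7*(-6))*0) = 1/(-294 + ((7*(-6))*0)² + 185*((7*(-6))*0)) = 1/(-294 + (-42*0)² + 185*(-42*0)) = 1/(-294 + 0² + 185*0) = 1/(-294 + 0 + 0) = 1/(-294) = -1/294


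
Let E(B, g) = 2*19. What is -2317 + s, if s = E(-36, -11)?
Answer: -2279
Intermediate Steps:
E(B, g) = 38
s = 38
-2317 + s = -2317 + 38 = -2279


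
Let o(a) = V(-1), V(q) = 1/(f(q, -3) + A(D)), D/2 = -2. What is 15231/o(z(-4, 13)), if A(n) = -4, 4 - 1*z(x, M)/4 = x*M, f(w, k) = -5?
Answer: -137079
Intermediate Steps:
D = -4 (D = 2*(-2) = -4)
z(x, M) = 16 - 4*M*x (z(x, M) = 16 - 4*x*M = 16 - 4*M*x)
V(q) = -⅑ (V(q) = 1/(-5 - 4) = 1/(-9) = -⅑)
o(a) = -⅑
15231/o(z(-4, 13)) = 15231/(-⅑) = 15231*(-9) = -137079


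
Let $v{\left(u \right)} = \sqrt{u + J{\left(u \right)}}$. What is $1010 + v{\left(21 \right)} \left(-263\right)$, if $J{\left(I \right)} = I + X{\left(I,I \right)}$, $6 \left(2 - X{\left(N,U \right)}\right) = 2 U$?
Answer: $1010 - 263 \sqrt{37} \approx -589.77$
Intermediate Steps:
$X{\left(N,U \right)} = 2 - \frac{U}{3}$ ($X{\left(N,U \right)} = 2 - \frac{2 U}{6} = 2 - \frac{U}{3}$)
$J{\left(I \right)} = 2 + \frac{2 I}{3}$ ($J{\left(I \right)} = I - \left(-2 + \frac{I}{3}\right) = 2 + \frac{2 I}{3}$)
$v{\left(u \right)} = \sqrt{2 + \frac{5 u}{3}}$ ($v{\left(u \right)} = \sqrt{u + \left(2 + \frac{2 u}{3}\right)} = \sqrt{2 + \frac{5 u}{3}}$)
$1010 + v{\left(21 \right)} \left(-263\right) = 1010 + \frac{\sqrt{18 + 15 \cdot 21}}{3} \left(-263\right) = 1010 + \frac{\sqrt{18 + 315}}{3} \left(-263\right) = 1010 + \frac{\sqrt{333}}{3} \left(-263\right) = 1010 + \frac{3 \sqrt{37}}{3} \left(-263\right) = 1010 + \sqrt{37} \left(-263\right) = 1010 - 263 \sqrt{37}$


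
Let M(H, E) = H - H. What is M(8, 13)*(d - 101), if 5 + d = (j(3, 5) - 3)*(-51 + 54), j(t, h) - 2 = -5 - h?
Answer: 0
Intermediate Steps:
j(t, h) = -3 - h (j(t, h) = 2 + (-5 - h) = -3 - h)
d = -38 (d = -5 + ((-3 - 1*5) - 3)*(-51 + 54) = -5 + ((-3 - 5) - 3)*3 = -5 + (-8 - 3)*3 = -5 - 11*3 = -5 - 33 = -38)
M(H, E) = 0
M(8, 13)*(d - 101) = 0*(-38 - 101) = 0*(-139) = 0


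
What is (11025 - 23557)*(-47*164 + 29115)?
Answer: -268272524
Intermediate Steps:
(11025 - 23557)*(-47*164 + 29115) = -12532*(-7708 + 29115) = -12532*21407 = -268272524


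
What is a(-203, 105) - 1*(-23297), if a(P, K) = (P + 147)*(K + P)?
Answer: 28785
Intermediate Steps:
a(P, K) = (147 + P)*(K + P)
a(-203, 105) - 1*(-23297) = ((-203)² + 147*105 + 147*(-203) + 105*(-203)) - 1*(-23297) = (41209 + 15435 - 29841 - 21315) + 23297 = 5488 + 23297 = 28785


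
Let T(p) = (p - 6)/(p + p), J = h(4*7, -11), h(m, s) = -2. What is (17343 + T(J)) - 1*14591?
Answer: 2754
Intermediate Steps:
J = -2
T(p) = (-6 + p)/(2*p) (T(p) = (-6 + p)/((2*p)) = (-6 + p)*(1/(2*p)) = (-6 + p)/(2*p))
(17343 + T(J)) - 1*14591 = (17343 + (½)*(-6 - 2)/(-2)) - 1*14591 = (17343 + (½)*(-½)*(-8)) - 14591 = (17343 + 2) - 14591 = 17345 - 14591 = 2754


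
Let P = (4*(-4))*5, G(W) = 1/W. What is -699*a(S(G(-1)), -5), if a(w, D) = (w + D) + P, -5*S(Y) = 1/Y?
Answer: 296376/5 ≈ 59275.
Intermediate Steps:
P = -80 (P = -16*5 = -80)
S(Y) = -1/(5*Y)
a(w, D) = -80 + D + w (a(w, D) = (w + D) - 80 = (D + w) - 80 = -80 + D + w)
-699*a(S(G(-1)), -5) = -699*(-80 - 5 - 1/(5*(1/(-1)))) = -699*(-80 - 5 - ⅕/(-1)) = -699*(-80 - 5 - ⅕*(-1)) = -699*(-80 - 5 + ⅕) = -699*(-424/5) = 296376/5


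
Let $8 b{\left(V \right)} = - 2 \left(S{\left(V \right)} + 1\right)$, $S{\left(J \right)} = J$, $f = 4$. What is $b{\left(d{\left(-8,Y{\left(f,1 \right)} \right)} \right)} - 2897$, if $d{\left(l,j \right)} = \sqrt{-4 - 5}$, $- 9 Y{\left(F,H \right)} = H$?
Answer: $- \frac{11589}{4} - \frac{3 i}{4} \approx -2897.3 - 0.75 i$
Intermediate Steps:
$Y{\left(F,H \right)} = - \frac{H}{9}$
$d{\left(l,j \right)} = 3 i$ ($d{\left(l,j \right)} = \sqrt{-9} = 3 i$)
$b{\left(V \right)} = - \frac{1}{4} - \frac{V}{4}$ ($b{\left(V \right)} = \frac{\left(-2\right) \left(V + 1\right)}{8} = \frac{\left(-2\right) \left(1 + V\right)}{8} = \frac{-2 - 2 V}{8} = - \frac{1}{4} - \frac{V}{4}$)
$b{\left(d{\left(-8,Y{\left(f,1 \right)} \right)} \right)} - 2897 = \left(- \frac{1}{4} - \frac{3 i}{4}\right) - 2897 = - \frac{11589}{4} - \frac{3 i}{4}$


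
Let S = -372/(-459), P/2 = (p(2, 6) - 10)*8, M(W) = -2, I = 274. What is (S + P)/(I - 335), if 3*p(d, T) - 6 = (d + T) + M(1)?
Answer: 14564/9333 ≈ 1.5605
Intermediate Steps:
p(d, T) = 4/3 + T/3 + d/3 (p(d, T) = 2 + ((d + T) - 2)/3 = 2 + ((T + d) - 2)/3 = 2 + (-2 + T + d)/3 = 2 + (-2/3 + T/3 + d/3) = 4/3 + T/3 + d/3)
P = -96 (P = 2*(((4/3 + (1/3)*6 + (1/3)*2) - 10)*8) = 2*(((4/3 + 2 + 2/3) - 10)*8) = 2*((4 - 10)*8) = 2*(-6*8) = 2*(-48) = -96)
S = 124/153 (S = -372*(-1/459) = 124/153 ≈ 0.81046)
(S + P)/(I - 335) = (124/153 - 96)/(274 - 335) = -14564/153/(-61) = -1/61*(-14564/153) = 14564/9333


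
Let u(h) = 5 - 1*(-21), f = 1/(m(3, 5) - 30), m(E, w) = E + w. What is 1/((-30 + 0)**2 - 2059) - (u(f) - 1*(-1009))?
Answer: -1199566/1159 ≈ -1035.0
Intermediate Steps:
f = -1/22 (f = 1/((3 + 5) - 30) = 1/(8 - 30) = 1/(-22) = -1/22 ≈ -0.045455)
u(h) = 26 (u(h) = 5 + 21 = 26)
1/((-30 + 0)**2 - 2059) - (u(f) - 1*(-1009)) = 1/((-30 + 0)**2 - 2059) - (26 - 1*(-1009)) = 1/((-30)**2 - 2059) - (26 + 1009) = 1/(900 - 2059) - 1*1035 = 1/(-1159) - 1035 = -1/1159 - 1035 = -1199566/1159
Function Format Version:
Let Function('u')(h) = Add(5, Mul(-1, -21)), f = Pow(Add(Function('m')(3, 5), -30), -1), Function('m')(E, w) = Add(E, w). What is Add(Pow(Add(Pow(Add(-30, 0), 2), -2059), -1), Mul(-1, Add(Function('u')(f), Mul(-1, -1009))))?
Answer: Rational(-1199566, 1159) ≈ -1035.0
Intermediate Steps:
f = Rational(-1, 22) (f = Pow(Add(Add(3, 5), -30), -1) = Pow(Add(8, -30), -1) = Pow(-22, -1) = Rational(-1, 22) ≈ -0.045455)
Function('u')(h) = 26 (Function('u')(h) = Add(5, 21) = 26)
Add(Pow(Add(Pow(Add(-30, 0), 2), -2059), -1), Mul(-1, Add(Function('u')(f), Mul(-1, -1009)))) = Add(Pow(Add(Pow(Add(-30, 0), 2), -2059), -1), Mul(-1, Add(26, Mul(-1, -1009)))) = Add(Pow(Add(Pow(-30, 2), -2059), -1), Mul(-1, Add(26, 1009))) = Add(Pow(Add(900, -2059), -1), Mul(-1, 1035)) = Add(Pow(-1159, -1), -1035) = Add(Rational(-1, 1159), -1035) = Rational(-1199566, 1159)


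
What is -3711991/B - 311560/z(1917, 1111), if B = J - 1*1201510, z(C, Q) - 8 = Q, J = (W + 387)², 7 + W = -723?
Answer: -111178005077/404280153 ≈ -275.00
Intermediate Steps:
W = -730 (W = -7 - 723 = -730)
J = 117649 (J = (-730 + 387)² = (-343)² = 117649)
z(C, Q) = 8 + Q
B = -1083861 (B = 117649 - 1*1201510 = 117649 - 1201510 = -1083861)
-3711991/B - 311560/z(1917, 1111) = -3711991/(-1083861) - 311560/(8 + 1111) = -3711991*(-1/1083861) - 311560/1119 = 3711991/1083861 - 311560*1/1119 = 3711991/1083861 - 311560/1119 = -111178005077/404280153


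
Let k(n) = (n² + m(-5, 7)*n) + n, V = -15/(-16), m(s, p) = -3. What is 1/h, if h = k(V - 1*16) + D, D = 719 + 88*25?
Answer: 256/813057 ≈ 0.00031486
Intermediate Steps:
V = 15/16 (V = -15*(-1/16) = 15/16 ≈ 0.93750)
k(n) = n² - 2*n (k(n) = (n² - 3*n) + n = n² - 2*n)
D = 2919 (D = 719 + 2200 = 2919)
h = 813057/256 (h = (15/16 - 1*16)*(-2 + (15/16 - 1*16)) + 2919 = (15/16 - 16)*(-2 + (15/16 - 16)) + 2919 = -241*(-2 - 241/16)/16 + 2919 = -241/16*(-273/16) + 2919 = 65793/256 + 2919 = 813057/256 ≈ 3176.0)
1/h = 1/(813057/256) = 256/813057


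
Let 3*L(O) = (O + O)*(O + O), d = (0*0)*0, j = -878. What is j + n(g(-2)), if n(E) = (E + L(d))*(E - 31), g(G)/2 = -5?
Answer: -468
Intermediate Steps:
d = 0 (d = 0*0 = 0)
L(O) = 4*O²/3 (L(O) = ((O + O)*(O + O))/3 = ((2*O)*(2*O))/3 = (4*O²)/3 = 4*O²/3)
g(G) = -10 (g(G) = 2*(-5) = -10)
n(E) = E*(-31 + E) (n(E) = (E + (4/3)*0²)*(E - 31) = (E + (4/3)*0)*(-31 + E) = (E + 0)*(-31 + E) = E*(-31 + E))
j + n(g(-2)) = -878 - 10*(-31 - 10) = -878 - 10*(-41) = -878 + 410 = -468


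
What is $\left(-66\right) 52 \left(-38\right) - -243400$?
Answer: $373816$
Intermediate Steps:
$\left(-66\right) 52 \left(-38\right) - -243400 = \left(-3432\right) \left(-38\right) + 243400 = 130416 + 243400 = 373816$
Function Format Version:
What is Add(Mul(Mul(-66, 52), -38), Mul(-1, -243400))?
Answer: 373816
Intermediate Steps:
Add(Mul(Mul(-66, 52), -38), Mul(-1, -243400)) = Add(Mul(-3432, -38), 243400) = Add(130416, 243400) = 373816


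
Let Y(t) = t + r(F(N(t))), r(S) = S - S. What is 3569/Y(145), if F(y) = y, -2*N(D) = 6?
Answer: 3569/145 ≈ 24.614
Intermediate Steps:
N(D) = -3 (N(D) = -½*6 = -3)
r(S) = 0
Y(t) = t (Y(t) = t + 0 = t)
3569/Y(145) = 3569/145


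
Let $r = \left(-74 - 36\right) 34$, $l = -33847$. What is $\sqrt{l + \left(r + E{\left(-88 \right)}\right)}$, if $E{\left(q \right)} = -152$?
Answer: $i \sqrt{37739} \approx 194.27 i$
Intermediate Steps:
$r = -3740$ ($r = \left(-110\right) 34 = -3740$)
$\sqrt{l + \left(r + E{\left(-88 \right)}\right)} = \sqrt{-33847 - 3892} = \sqrt{-37739} = i \sqrt{37739}$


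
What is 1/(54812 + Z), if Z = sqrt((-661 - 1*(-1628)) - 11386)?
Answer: 54812/3004365763 - I*sqrt(10419)/3004365763 ≈ 1.8244e-5 - 3.3975e-8*I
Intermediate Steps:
Z = I*sqrt(10419) (Z = sqrt((-661 + 1628) - 11386) = sqrt(967 - 11386) = sqrt(-10419) = I*sqrt(10419) ≈ 102.07*I)
1/(54812 + Z) = 1/(54812 + I*sqrt(10419))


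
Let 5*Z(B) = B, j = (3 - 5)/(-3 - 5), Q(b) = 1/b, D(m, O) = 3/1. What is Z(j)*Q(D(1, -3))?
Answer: 1/60 ≈ 0.016667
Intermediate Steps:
D(m, O) = 3 (D(m, O) = 3*1 = 3)
Q(b) = 1/b
j = ¼ (j = -2/(-8) = -2*(-⅛) = ¼ ≈ 0.25000)
Z(B) = B/5
Z(j)*Q(D(1, -3)) = ((⅕)*(¼))/3 = (1/20)*(⅓) = 1/60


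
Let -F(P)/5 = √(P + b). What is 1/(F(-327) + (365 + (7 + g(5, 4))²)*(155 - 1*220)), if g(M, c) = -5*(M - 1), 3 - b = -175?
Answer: I/(5*(√149 - 6942*I)) ≈ -2.881e-5 + 5.0659e-8*I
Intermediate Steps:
b = 178 (b = 3 - 1*(-175) = 3 + 175 = 178)
g(M, c) = 5 - 5*M (g(M, c) = -5*(-1 + M) = 5 - 5*M)
F(P) = -5*√(178 + P) (F(P) = -5*√(P + 178) = -5*√(178 + P))
1/(F(-327) + (365 + (7 + g(5, 4))²)*(155 - 1*220)) = 1/(-5*√(178 - 327) + (365 + (7 + (5 - 5*5))²)*(155 - 1*220)) = 1/(-5*I*√149 + (365 + (7 + (5 - 25))²)*(155 - 220)) = 1/(-5*I*√149 + (365 + (7 - 20)²)*(-65)) = 1/(-5*I*√149 + (365 + (-13)²)*(-65)) = 1/(-5*I*√149 + (365 + 169)*(-65)) = 1/(-5*I*√149 + 534*(-65)) = 1/(-5*I*√149 - 34710) = 1/(-34710 - 5*I*√149)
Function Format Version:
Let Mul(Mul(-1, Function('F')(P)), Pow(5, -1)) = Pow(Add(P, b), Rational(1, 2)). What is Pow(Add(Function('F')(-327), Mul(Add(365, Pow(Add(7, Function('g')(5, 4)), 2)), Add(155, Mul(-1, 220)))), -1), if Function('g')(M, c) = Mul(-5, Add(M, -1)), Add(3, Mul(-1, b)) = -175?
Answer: Mul(Rational(1, 5), I, Pow(Add(Pow(149, Rational(1, 2)), Mul(-6942, I)), -1)) ≈ Add(-2.8810e-5, Mul(5.0659e-8, I))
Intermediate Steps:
b = 178 (b = Add(3, Mul(-1, -175)) = Add(3, 175) = 178)
Function('g')(M, c) = Add(5, Mul(-5, M)) (Function('g')(M, c) = Mul(-5, Add(-1, M)) = Add(5, Mul(-5, M)))
Function('F')(P) = Mul(-5, Pow(Add(178, P), Rational(1, 2))) (Function('F')(P) = Mul(-5, Pow(Add(P, 178), Rational(1, 2))) = Mul(-5, Pow(Add(178, P), Rational(1, 2))))
Pow(Add(Function('F')(-327), Mul(Add(365, Pow(Add(7, Function('g')(5, 4)), 2)), Add(155, Mul(-1, 220)))), -1) = Pow(Add(Mul(-5, Pow(Add(178, -327), Rational(1, 2))), Mul(Add(365, Pow(Add(7, Add(5, Mul(-5, 5))), 2)), Add(155, Mul(-1, 220)))), -1) = Pow(Add(Mul(-5, Pow(-149, Rational(1, 2))), Mul(Add(365, Pow(Add(7, Add(5, -25)), 2)), Add(155, -220))), -1) = Pow(Add(Mul(-5, Mul(I, Pow(149, Rational(1, 2)))), Mul(Add(365, Pow(Add(7, -20), 2)), -65)), -1) = Pow(Add(Mul(-5, I, Pow(149, Rational(1, 2))), Mul(Add(365, Pow(-13, 2)), -65)), -1) = Pow(Add(Mul(-5, I, Pow(149, Rational(1, 2))), Mul(Add(365, 169), -65)), -1) = Pow(Add(Mul(-5, I, Pow(149, Rational(1, 2))), Mul(534, -65)), -1) = Pow(Add(Mul(-5, I, Pow(149, Rational(1, 2))), -34710), -1) = Pow(Add(-34710, Mul(-5, I, Pow(149, Rational(1, 2)))), -1)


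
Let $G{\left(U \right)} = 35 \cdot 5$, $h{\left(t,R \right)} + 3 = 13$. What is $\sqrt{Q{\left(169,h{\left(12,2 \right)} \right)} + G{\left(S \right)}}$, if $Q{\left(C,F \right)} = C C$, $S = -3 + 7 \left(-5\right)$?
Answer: $8 \sqrt{449} \approx 169.52$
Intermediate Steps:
$h{\left(t,R \right)} = 10$ ($h{\left(t,R \right)} = -3 + 13 = 10$)
$S = -38$ ($S = -3 - 35 = -38$)
$G{\left(U \right)} = 175$
$Q{\left(C,F \right)} = C^{2}$
$\sqrt{Q{\left(169,h{\left(12,2 \right)} \right)} + G{\left(S \right)}} = \sqrt{169^{2} + 175} = \sqrt{28561 + 175} = \sqrt{28736} = 8 \sqrt{449}$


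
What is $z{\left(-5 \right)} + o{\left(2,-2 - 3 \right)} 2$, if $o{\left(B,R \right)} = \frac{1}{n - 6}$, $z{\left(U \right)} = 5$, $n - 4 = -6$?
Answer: $\frac{19}{4} \approx 4.75$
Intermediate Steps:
$n = -2$ ($n = 4 - 6 = -2$)
$o{\left(B,R \right)} = - \frac{1}{8}$ ($o{\left(B,R \right)} = \frac{1}{-2 - 6} = \frac{1}{-8} = - \frac{1}{8}$)
$z{\left(-5 \right)} + o{\left(2,-2 - 3 \right)} 2 = 5 - \frac{1}{4} = \frac{19}{4}$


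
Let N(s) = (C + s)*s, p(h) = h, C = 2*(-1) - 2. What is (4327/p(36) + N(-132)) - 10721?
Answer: 264643/36 ≈ 7351.2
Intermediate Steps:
C = -4 (C = -2 - 2 = -4)
N(s) = s*(-4 + s) (N(s) = (-4 + s)*s = s*(-4 + s))
(4327/p(36) + N(-132)) - 10721 = (4327/36 - 132*(-4 - 132)) - 10721 = (4327*(1/36) - 132*(-136)) - 10721 = (4327/36 + 17952) - 10721 = 650599/36 - 10721 = 264643/36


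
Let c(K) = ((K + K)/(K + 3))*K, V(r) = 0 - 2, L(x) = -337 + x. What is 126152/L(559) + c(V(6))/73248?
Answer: 192507989/338772 ≈ 568.25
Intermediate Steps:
V(r) = -2
c(K) = 2*K²/(3 + K) (c(K) = ((2*K)/(3 + K))*K = (2*K/(3 + K))*K = 2*K²/(3 + K))
126152/L(559) + c(V(6))/73248 = 126152/(-337 + 559) + (2*(-2)²/(3 - 2))/73248 = 126152/222 + (2*4/1)*(1/73248) = 126152*(1/222) + (2*4*1)*(1/73248) = 63076/111 + 8*(1/73248) = 63076/111 + 1/9156 = 192507989/338772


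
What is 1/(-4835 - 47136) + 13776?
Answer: 715952495/51971 ≈ 13776.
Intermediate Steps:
1/(-4835 - 47136) + 13776 = 1/(-51971) + 13776 = -1/51971 + 13776 = 715952495/51971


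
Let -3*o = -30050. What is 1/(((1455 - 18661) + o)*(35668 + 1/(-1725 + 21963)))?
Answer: -30357/7784419454240 ≈ -3.8997e-9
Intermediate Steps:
o = 30050/3 (o = -1/3*(-30050) = 30050/3 ≈ 10017.)
1/(((1455 - 18661) + o)*(35668 + 1/(-1725 + 21963))) = 1/(((1455 - 18661) + 30050/3)*(35668 + 1/(-1725 + 21963))) = 1/((-17206 + 30050/3)*(35668 + 1/20238)) = 1/(-21568*(35668 + 1/20238)/3) = 1/(-21568/3*721848985/20238) = 1/(-7784419454240/30357) = -30357/7784419454240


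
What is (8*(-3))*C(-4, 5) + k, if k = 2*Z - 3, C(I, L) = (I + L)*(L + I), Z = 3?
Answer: -21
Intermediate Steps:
C(I, L) = (I + L)**2 (C(I, L) = (I + L)*(I + L) = (I + L)**2)
k = 3 (k = 2*3 - 3 = 6 - 3 = 3)
(8*(-3))*C(-4, 5) + k = (8*(-3))*(-4 + 5)**2 + 3 = -24*1**2 + 3 = -24*1 + 3 = -24 + 3 = -21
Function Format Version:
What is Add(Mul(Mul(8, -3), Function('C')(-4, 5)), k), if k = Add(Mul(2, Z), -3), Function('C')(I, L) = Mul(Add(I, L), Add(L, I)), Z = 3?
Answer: -21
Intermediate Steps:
Function('C')(I, L) = Pow(Add(I, L), 2) (Function('C')(I, L) = Mul(Add(I, L), Add(I, L)) = Pow(Add(I, L), 2))
k = 3 (k = Add(Mul(2, 3), -3) = Add(6, -3) = 3)
Add(Mul(Mul(8, -3), Function('C')(-4, 5)), k) = Add(Mul(Mul(8, -3), Pow(Add(-4, 5), 2)), 3) = Add(Mul(-24, Pow(1, 2)), 3) = Add(Mul(-24, 1), 3) = Add(-24, 3) = -21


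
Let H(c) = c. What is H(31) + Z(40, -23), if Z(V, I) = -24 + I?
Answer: -16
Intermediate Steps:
H(31) + Z(40, -23) = 31 + (-24 - 23) = 31 - 47 = -16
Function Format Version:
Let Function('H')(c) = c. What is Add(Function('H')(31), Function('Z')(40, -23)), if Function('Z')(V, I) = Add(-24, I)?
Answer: -16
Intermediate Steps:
Add(Function('H')(31), Function('Z')(40, -23)) = Add(31, Add(-24, -23)) = Add(31, -47) = -16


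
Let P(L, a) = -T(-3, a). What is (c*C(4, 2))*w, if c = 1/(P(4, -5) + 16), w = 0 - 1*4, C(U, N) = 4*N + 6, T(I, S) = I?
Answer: -56/19 ≈ -2.9474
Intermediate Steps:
C(U, N) = 6 + 4*N
P(L, a) = 3 (P(L, a) = -1*(-3) = 3)
w = -4 (w = 0 - 4 = -4)
c = 1/19 (c = 1/(3 + 16) = 1/19 ≈ 0.052632)
(c*C(4, 2))*w = ((6 + 4*2)/19)*(-4) = ((6 + 8)/19)*(-4) = ((1/19)*14)*(-4) = (14/19)*(-4) = -56/19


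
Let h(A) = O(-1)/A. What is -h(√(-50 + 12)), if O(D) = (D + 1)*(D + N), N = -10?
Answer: 0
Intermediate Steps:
O(D) = (1 + D)*(-10 + D) (O(D) = (D + 1)*(D - 10) = (1 + D)*(-10 + D))
h(A) = 0 (h(A) = (-10 + (-1)² - 9*(-1))/A = (-10 + 1 + 9)/A = 0/A = 0)
-h(√(-50 + 12)) = -1*0 = 0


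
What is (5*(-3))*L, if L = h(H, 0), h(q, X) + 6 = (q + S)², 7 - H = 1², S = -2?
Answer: -150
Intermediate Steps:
H = 6 (H = 7 - 1*1² = 7 - 1*1 = 7 - 1 = 6)
h(q, X) = -6 + (-2 + q)² (h(q, X) = -6 + (q - 2)² = -6 + (-2 + q)²)
L = 10 (L = -6 + (-2 + 6)² = -6 + 4² = -6 + 16 = 10)
(5*(-3))*L = (5*(-3))*10 = -15*10 = -150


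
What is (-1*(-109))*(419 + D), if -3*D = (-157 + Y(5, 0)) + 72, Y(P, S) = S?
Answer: 146278/3 ≈ 48759.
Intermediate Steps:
D = 85/3 (D = -((-157 + 0) + 72)/3 = -(-157 + 72)/3 = -1/3*(-85) = 85/3 ≈ 28.333)
(-1*(-109))*(419 + D) = (-1*(-109))*(419 + 85/3) = 109*(1342/3) = 146278/3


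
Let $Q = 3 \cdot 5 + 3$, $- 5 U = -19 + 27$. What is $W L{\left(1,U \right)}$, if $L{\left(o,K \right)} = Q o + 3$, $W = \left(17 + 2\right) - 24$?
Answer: $-105$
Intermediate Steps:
$U = - \frac{8}{5}$ ($U = - \frac{-19 + 27}{5} = \left(- \frac{1}{5}\right) 8 = - \frac{8}{5} \approx -1.6$)
$Q = 18$ ($Q = 15 + 3 = 18$)
$W = -5$ ($W = 19 - 24 = -5$)
$L{\left(o,K \right)} = 3 + 18 o$ ($L{\left(o,K \right)} = 18 o + 3 = 3 + 18 o$)
$W L{\left(1,U \right)} = - 5 \left(3 + 18 \cdot 1\right) = - 5 \left(3 + 18\right) = \left(-5\right) 21 = -105$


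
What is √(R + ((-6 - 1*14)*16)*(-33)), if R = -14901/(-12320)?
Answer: √100187857770/3080 ≈ 102.77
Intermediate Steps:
R = 14901/12320 (R = -14901*(-1/12320) = 14901/12320 ≈ 1.2095)
√(R + ((-6 - 1*14)*16)*(-33)) = √(14901/12320 + ((-6 - 1*14)*16)*(-33)) = √(14901/12320 + ((-6 - 14)*16)*(-33)) = √(14901/12320 - 20*16*(-33)) = √(14901/12320 - 320*(-33)) = √(14901/12320 + 10560) = √(130114101/12320) = √100187857770/3080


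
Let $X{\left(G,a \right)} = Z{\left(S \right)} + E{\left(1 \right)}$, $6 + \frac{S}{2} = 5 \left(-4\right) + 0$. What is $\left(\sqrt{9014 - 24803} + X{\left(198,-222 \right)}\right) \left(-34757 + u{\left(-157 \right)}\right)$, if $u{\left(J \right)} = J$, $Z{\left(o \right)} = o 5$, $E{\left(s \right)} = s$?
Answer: $9042726 - 34914 i \sqrt{15789} \approx 9.0427 \cdot 10^{6} - 4.3871 \cdot 10^{6} i$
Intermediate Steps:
$S = -52$ ($S = -12 + 2 \left(5 \left(-4\right) + 0\right) = -12 + 2 \left(-20 + 0\right) = -12 + 2 \left(-20\right) = -12 - 40 = -52$)
$Z{\left(o \right)} = 5 o$
$X{\left(G,a \right)} = -259$ ($X{\left(G,a \right)} = 5 \left(-52\right) + 1 = -260 + 1 = -259$)
$\left(\sqrt{9014 - 24803} + X{\left(198,-222 \right)}\right) \left(-34757 + u{\left(-157 \right)}\right) = \left(\sqrt{9014 - 24803} - 259\right) \left(-34757 - 157\right) = \left(\sqrt{-15789} - 259\right) \left(-34914\right) = \left(i \sqrt{15789} - 259\right) \left(-34914\right) = \left(-259 + i \sqrt{15789}\right) \left(-34914\right) = 9042726 - 34914 i \sqrt{15789}$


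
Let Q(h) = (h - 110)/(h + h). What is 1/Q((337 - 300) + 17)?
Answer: -27/14 ≈ -1.9286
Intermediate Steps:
Q(h) = (-110 + h)/(2*h) (Q(h) = (-110 + h)/((2*h)) = (-110 + h)*(1/(2*h)) = (-110 + h)/(2*h))
1/Q((337 - 300) + 17) = 1/((-110 + ((337 - 300) + 17))/(2*((337 - 300) + 17))) = 1/((-110 + (37 + 17))/(2*(37 + 17))) = 1/((½)*(-110 + 54)/54) = 1/((½)*(1/54)*(-56)) = 1/(-14/27) = -27/14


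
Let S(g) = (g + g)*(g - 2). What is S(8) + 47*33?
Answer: 1647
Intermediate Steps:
S(g) = 2*g*(-2 + g) (S(g) = (2*g)*(-2 + g) = 2*g*(-2 + g))
S(8) + 47*33 = 2*8*(-2 + 8) + 47*33 = 2*8*6 + 1551 = 96 + 1551 = 1647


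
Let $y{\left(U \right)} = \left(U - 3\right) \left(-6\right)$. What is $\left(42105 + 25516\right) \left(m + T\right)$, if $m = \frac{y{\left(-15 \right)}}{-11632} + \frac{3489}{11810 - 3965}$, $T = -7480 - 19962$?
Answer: $- \frac{14110959740318661}{7604420} \approx -1.8556 \cdot 10^{9}$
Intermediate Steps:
$T = -27442$
$y{\left(U \right)} = 18 - 6 U$ ($y{\left(U \right)} = \left(-3 + U\right) \left(-6\right) = 18 - 6 U$)
$m = \frac{3311399}{7604420}$ ($m = \frac{18 - -90}{-11632} + \frac{3489}{11810 - 3965} = \left(18 + 90\right) \left(- \frac{1}{11632}\right) + \frac{3489}{11810 - 3965} = 108 \left(- \frac{1}{11632}\right) + \frac{3489}{11810 - 3965} = - \frac{27}{2908} + \frac{3489}{7845} = - \frac{27}{2908} + 3489 \cdot \frac{1}{7845} = - \frac{27}{2908} + \frac{1163}{2615} = \frac{3311399}{7604420} \approx 0.43546$)
$\left(42105 + 25516\right) \left(m + T\right) = \left(42105 + 25516\right) \left(\frac{3311399}{7604420} - 27442\right) = 67621 \left(- \frac{208677182241}{7604420}\right) = - \frac{14110959740318661}{7604420}$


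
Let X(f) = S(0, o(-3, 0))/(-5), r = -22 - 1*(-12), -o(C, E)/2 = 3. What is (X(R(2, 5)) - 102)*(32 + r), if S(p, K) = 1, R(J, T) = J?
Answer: -11242/5 ≈ -2248.4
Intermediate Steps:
o(C, E) = -6 (o(C, E) = -2*3 = -6)
r = -10 (r = -22 + 12 = -10)
X(f) = -1/5 (X(f) = 1/(-5) = 1*(-1/5) = -1/5)
(X(R(2, 5)) - 102)*(32 + r) = (-1/5 - 102)*(32 - 10) = -511/5*22 = -11242/5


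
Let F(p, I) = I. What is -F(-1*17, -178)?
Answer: 178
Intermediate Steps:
-F(-1*17, -178) = -1*(-178) = 178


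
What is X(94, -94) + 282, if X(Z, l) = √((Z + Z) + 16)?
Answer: 282 + 2*√51 ≈ 296.28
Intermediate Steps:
X(Z, l) = √(16 + 2*Z) (X(Z, l) = √(2*Z + 16) = √(16 + 2*Z))
X(94, -94) + 282 = √(16 + 2*94) + 282 = √(16 + 188) + 282 = √204 + 282 = 2*√51 + 282 = 282 + 2*√51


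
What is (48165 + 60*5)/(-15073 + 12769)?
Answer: -5385/256 ≈ -21.035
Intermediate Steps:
(48165 + 60*5)/(-15073 + 12769) = (48165 + 300)/(-2304) = 48465*(-1/2304) = -5385/256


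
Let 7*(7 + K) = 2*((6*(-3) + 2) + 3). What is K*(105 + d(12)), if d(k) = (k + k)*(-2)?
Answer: -4275/7 ≈ -610.71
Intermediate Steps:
d(k) = -4*k (d(k) = (2*k)*(-2) = -4*k)
K = -75/7 (K = -7 + (2*((6*(-3) + 2) + 3))/7 = -7 + (2*((-18 + 2) + 3))/7 = -7 + (2*(-16 + 3))/7 = -7 + (2*(-13))/7 = -7 + (⅐)*(-26) = -7 - 26/7 = -75/7 ≈ -10.714)
K*(105 + d(12)) = -75*(105 - 4*12)/7 = -75*(105 - 48)/7 = -75/7*57 = -4275/7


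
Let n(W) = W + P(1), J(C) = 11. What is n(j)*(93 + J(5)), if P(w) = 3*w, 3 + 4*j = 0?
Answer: 234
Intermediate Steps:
j = -3/4 (j = -3/4 + (1/4)*0 = -3/4 + 0 = -3/4 ≈ -0.75000)
n(W) = 3 + W (n(W) = W + 3*1 = W + 3 = 3 + W)
n(j)*(93 + J(5)) = (3 - 3/4)*(93 + 11) = (9/4)*104 = 234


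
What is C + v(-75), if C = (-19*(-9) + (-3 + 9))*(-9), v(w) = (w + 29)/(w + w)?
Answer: -119452/75 ≈ -1592.7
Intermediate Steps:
v(w) = (29 + w)/(2*w) (v(w) = (29 + w)/((2*w)) = (29 + w)*(1/(2*w)) = (29 + w)/(2*w))
C = -1593 (C = (171 + 6)*(-9) = 177*(-9) = -1593)
C + v(-75) = -1593 + (½)*(29 - 75)/(-75) = -1593 + (½)*(-1/75)*(-46) = -1593 + 23/75 = -119452/75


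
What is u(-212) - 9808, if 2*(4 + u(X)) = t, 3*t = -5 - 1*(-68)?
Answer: -19603/2 ≈ -9801.5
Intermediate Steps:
t = 21 (t = (-5 - 1*(-68))/3 = (-5 + 68)/3 = (⅓)*63 = 21)
u(X) = 13/2 (u(X) = -4 + (½)*21 = -4 + 21/2 = 13/2)
u(-212) - 9808 = 13/2 - 9808 = -19603/2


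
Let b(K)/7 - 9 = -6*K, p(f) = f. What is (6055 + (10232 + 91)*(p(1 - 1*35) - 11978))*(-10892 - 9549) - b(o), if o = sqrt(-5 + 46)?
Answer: 2534557694998 + 42*sqrt(41) ≈ 2.5346e+12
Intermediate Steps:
o = sqrt(41) ≈ 6.4031
b(K) = 63 - 42*K (b(K) = 63 + 7*(-6*K) = 63 - 42*K)
(6055 + (10232 + 91)*(p(1 - 1*35) - 11978))*(-10892 - 9549) - b(o) = (6055 + (10232 + 91)*((1 - 1*35) - 11978))*(-10892 - 9549) - (63 - 42*sqrt(41)) = (6055 + 10323*((1 - 35) - 11978))*(-20441) + (-63 + 42*sqrt(41)) = (6055 + 10323*(-34 - 11978))*(-20441) + (-63 + 42*sqrt(41)) = (6055 + 10323*(-12012))*(-20441) + (-63 + 42*sqrt(41)) = (6055 - 123999876)*(-20441) + (-63 + 42*sqrt(41)) = -123993821*(-20441) + (-63 + 42*sqrt(41)) = 2534557695061 + (-63 + 42*sqrt(41)) = 2534557694998 + 42*sqrt(41)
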